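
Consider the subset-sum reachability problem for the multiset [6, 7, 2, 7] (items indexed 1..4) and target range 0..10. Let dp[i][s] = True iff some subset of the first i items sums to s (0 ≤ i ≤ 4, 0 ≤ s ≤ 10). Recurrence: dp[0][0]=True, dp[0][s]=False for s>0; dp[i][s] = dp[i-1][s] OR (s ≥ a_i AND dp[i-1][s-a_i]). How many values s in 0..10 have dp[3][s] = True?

i\s   0   1   2   3   4   5   6   7   8   9  10
  0   T   F   F   F   F   F   F   F   F   F   F
  1   T   F   F   F   F   F   T   F   F   F   F
  2   T   F   F   F   F   F   T   T   F   F   F
  3   T   F   T   F   F   F   T   T   T   T   F
  4   T   F   T   F   F   F   T   T   T   T   F

6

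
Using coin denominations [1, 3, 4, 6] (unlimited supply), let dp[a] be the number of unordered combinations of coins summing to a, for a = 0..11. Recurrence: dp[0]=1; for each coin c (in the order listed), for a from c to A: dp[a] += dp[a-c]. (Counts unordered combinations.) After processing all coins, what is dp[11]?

12

after  coin     0     1     2     3     4     5     6     7     8     9    10    11
          1     1     1     1     1     1     1     1     1     1     1     1     1
          3     1     1     1     2     2     2     3     3     3     4     4     4
          4     1     1     1     2     3     3     4     5     6     7     8     9
          6     1     1     1     2     3     3     5     6     7     9    11    12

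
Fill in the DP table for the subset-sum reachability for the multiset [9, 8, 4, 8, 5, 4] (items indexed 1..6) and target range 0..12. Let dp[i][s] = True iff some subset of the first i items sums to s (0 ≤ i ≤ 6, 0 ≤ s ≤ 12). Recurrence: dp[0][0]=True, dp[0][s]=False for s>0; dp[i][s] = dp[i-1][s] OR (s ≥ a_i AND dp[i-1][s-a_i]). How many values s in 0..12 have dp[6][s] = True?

6

i\s   0   1   2   3   4   5   6   7   8   9  10  11  12
  0   T   F   F   F   F   F   F   F   F   F   F   F   F
  1   T   F   F   F   F   F   F   F   F   T   F   F   F
  2   T   F   F   F   F   F   F   F   T   T   F   F   F
  3   T   F   F   F   T   F   F   F   T   T   F   F   T
  4   T   F   F   F   T   F   F   F   T   T   F   F   T
  5   T   F   F   F   T   T   F   F   T   T   F   F   T
  6   T   F   F   F   T   T   F   F   T   T   F   F   T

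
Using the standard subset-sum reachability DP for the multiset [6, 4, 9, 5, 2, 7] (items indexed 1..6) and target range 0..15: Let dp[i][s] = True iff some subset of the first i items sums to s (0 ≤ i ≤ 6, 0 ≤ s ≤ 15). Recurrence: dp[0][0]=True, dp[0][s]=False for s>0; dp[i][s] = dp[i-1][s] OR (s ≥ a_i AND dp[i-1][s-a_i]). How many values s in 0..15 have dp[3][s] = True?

i\s   0   1   2   3   4   5   6   7   8   9  10  11  12  13  14  15
  0   T   F   F   F   F   F   F   F   F   F   F   F   F   F   F   F
  1   T   F   F   F   F   F   T   F   F   F   F   F   F   F   F   F
  2   T   F   F   F   T   F   T   F   F   F   T   F   F   F   F   F
  3   T   F   F   F   T   F   T   F   F   T   T   F   F   T   F   T
  4   T   F   F   F   T   T   T   F   F   T   T   T   F   T   T   T
  5   T   F   T   F   T   T   T   T   T   T   T   T   T   T   T   T
  6   T   F   T   F   T   T   T   T   T   T   T   T   T   T   T   T

7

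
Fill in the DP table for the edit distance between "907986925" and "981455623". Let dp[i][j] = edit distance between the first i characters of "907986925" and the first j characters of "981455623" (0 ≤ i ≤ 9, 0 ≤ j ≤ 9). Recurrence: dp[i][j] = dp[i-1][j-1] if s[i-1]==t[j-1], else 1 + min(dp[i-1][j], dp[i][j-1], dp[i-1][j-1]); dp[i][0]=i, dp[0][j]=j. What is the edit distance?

7

   ''  9  8  1  4  5  5  6  2  3
''  0  1  2  3  4  5  6  7  8  9
 9  1  0  1  2  3  4  5  6  7  8
 0  2  1  1  2  3  4  5  6  7  8
 7  3  2  2  2  3  4  5  6  7  8
 9  4  3  3  3  3  4  5  6  7  8
 8  5  4  3  4  4  4  5  6  7  8
 6  6  5  4  4  5  5  5  5  6  7
 9  7  6  5  5  5  6  6  6  6  7
 2  8  7  6  6  6  6  7  7  6  7
 5  9  8  7  7  7  6  6  7  7  7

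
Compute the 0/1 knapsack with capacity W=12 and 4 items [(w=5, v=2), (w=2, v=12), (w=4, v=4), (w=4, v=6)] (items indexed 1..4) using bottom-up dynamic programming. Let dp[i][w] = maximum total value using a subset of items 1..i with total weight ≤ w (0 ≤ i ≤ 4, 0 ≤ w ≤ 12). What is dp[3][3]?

i\w   0   1   2   3   4   5   6   7   8   9  10  11  12
  0   0   0   0   0   0   0   0   0   0   0   0   0   0
  1   0   0   0   0   0   2   2   2   2   2   2   2   2
  2   0   0  12  12  12  12  12  14  14  14  14  14  14
  3   0   0  12  12  12  12  16  16  16  16  16  18  18
  4   0   0  12  12  12  12  18  18  18  18  22  22  22

12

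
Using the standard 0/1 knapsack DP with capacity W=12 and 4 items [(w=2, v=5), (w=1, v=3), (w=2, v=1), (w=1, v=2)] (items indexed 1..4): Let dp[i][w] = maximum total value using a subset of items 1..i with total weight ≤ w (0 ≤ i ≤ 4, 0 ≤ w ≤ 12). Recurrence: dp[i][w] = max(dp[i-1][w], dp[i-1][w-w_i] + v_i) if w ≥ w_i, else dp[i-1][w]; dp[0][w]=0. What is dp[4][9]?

i\w   0   1   2   3   4   5   6   7   8   9  10  11  12
  0   0   0   0   0   0   0   0   0   0   0   0   0   0
  1   0   0   5   5   5   5   5   5   5   5   5   5   5
  2   0   3   5   8   8   8   8   8   8   8   8   8   8
  3   0   3   5   8   8   9   9   9   9   9   9   9   9
  4   0   3   5   8  10  10  11  11  11  11  11  11  11

11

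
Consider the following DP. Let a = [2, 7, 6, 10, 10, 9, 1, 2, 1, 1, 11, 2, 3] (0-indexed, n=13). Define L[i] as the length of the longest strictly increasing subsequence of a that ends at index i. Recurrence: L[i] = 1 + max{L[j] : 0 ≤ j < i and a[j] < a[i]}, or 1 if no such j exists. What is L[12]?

3

   i    0    1    2    3    4    5    6    7    8    9   10   11   12
a[i]    2    7    6   10   10    9    1    2    1    1   11    2    3
L[i]    1    2    2    3    3    3    1    2    1    1    4    2    3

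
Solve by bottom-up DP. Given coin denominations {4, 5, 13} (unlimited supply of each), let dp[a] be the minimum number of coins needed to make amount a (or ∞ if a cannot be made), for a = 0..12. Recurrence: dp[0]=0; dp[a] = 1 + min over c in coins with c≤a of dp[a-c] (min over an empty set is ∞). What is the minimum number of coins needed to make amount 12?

3

 a  0  1  2  3  4  5  6  7  8  9 10 11 12
dp  0  -  -  -  1  1  -  -  2  2  2  -  3
(- denotes ∞ / unreachable)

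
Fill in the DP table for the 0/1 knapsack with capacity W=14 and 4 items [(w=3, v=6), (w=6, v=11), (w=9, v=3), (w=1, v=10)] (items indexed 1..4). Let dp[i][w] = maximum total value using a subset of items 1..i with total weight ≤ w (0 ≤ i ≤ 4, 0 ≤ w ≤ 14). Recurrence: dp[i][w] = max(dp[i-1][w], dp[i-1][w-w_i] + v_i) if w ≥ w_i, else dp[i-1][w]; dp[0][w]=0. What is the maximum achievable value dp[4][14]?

27

i\w   0   1   2   3   4   5   6   7   8   9  10  11  12  13  14
  0   0   0   0   0   0   0   0   0   0   0   0   0   0   0   0
  1   0   0   0   6   6   6   6   6   6   6   6   6   6   6   6
  2   0   0   0   6   6   6  11  11  11  17  17  17  17  17  17
  3   0   0   0   6   6   6  11  11  11  17  17  17  17  17  17
  4   0  10  10  10  16  16  16  21  21  21  27  27  27  27  27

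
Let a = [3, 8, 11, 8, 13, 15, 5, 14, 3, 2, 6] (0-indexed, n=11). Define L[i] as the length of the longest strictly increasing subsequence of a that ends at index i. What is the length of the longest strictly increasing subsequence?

5

   i    0    1    2    3    4    5    6    7    8    9   10
a[i]    3    8   11    8   13   15    5   14    3    2    6
L[i]    1    2    3    2    4    5    2    5    1    1    3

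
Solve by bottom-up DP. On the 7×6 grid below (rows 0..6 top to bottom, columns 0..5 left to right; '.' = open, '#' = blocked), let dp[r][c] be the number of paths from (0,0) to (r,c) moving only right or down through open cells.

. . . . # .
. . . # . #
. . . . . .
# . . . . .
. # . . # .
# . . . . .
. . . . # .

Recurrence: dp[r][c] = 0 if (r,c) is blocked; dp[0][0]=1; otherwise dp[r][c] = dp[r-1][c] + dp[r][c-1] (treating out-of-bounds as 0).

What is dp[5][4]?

33

r\c   0   1   2   3   4   5
  0   1   1   1   1   0   0
  1   1   2   3   0   0   0
  2   1   3   6   6   6   6
  3   0   3   9  15  21  27
  4   0   0   9  24   0  27
  5   0   0   9  33  33  60
  6   0   0   9  42   0  60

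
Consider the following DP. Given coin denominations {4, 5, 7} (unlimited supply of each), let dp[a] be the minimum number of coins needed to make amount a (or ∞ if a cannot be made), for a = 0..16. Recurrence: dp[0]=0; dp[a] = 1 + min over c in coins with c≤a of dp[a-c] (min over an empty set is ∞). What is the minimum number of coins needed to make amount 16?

 a  0  1  2  3  4  5  6  7  8  9 10 11 12 13 14 15 16
dp  0  -  -  -  1  1  -  1  2  2  2  2  2  3  2  3  3
(- denotes ∞ / unreachable)

3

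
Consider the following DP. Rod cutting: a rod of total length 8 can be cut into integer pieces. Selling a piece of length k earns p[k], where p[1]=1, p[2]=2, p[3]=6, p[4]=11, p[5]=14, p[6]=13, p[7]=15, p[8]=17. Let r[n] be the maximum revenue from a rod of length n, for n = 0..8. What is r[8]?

   n    0    1    2    3    4    5    6    7    8
r[n]    0    1    2    6   11   14   15   17   22

22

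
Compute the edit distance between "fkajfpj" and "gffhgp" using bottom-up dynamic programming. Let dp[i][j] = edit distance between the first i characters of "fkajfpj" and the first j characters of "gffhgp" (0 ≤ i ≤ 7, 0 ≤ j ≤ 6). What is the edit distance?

   ''  g  f  f  h  g  p
''  0  1  2  3  4  5  6
 f  1  1  1  2  3  4  5
 k  2  2  2  2  3  4  5
 a  3  3  3  3  3  4  5
 j  4  4  4  4  4  4  5
 f  5  5  4  4  5  5  5
 p  6  6  5  5  5  6  5
 j  7  7  6  6  6  6  6

6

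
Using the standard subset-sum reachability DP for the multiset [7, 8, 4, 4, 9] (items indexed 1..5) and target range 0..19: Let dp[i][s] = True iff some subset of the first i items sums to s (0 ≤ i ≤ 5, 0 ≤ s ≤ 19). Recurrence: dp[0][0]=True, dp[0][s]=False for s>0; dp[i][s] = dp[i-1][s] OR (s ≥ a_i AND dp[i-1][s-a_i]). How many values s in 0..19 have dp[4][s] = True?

9

i\s   0   1   2   3   4   5   6   7   8   9  10  11  12  13  14  15  16  17  18  19
  0   T   F   F   F   F   F   F   F   F   F   F   F   F   F   F   F   F   F   F   F
  1   T   F   F   F   F   F   F   T   F   F   F   F   F   F   F   F   F   F   F   F
  2   T   F   F   F   F   F   F   T   T   F   F   F   F   F   F   T   F   F   F   F
  3   T   F   F   F   T   F   F   T   T   F   F   T   T   F   F   T   F   F   F   T
  4   T   F   F   F   T   F   F   T   T   F   F   T   T   F   F   T   T   F   F   T
  5   T   F   F   F   T   F   F   T   T   T   F   T   T   T   F   T   T   T   F   T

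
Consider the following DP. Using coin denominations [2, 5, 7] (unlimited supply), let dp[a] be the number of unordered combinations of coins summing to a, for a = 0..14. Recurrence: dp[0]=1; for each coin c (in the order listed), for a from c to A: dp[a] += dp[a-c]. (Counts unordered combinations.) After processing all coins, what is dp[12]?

after  coin     0     1     2     3     4     5     6     7     8     9    10    11    12    13    14
          2     1     0     1     0     1     0     1     0     1     0     1     0     1     0     1
          5     1     0     1     0     1     1     1     1     1     1     2     1     2     1     2
          7     1     0     1     0     1     1     1     2     1     2     2     2     3     2     4

3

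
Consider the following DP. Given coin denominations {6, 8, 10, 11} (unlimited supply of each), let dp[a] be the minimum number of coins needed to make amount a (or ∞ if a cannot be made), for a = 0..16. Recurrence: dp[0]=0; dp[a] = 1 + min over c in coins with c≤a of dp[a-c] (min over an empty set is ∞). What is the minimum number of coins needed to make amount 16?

 a  0  1  2  3  4  5  6  7  8  9 10 11 12 13 14 15 16
dp  0  -  -  -  -  -  1  -  1  -  1  1  2  -  2  -  2
(- denotes ∞ / unreachable)

2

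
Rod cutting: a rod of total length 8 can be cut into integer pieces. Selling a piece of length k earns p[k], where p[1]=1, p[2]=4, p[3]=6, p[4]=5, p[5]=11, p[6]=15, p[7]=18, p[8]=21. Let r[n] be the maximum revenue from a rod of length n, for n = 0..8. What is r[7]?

   n    0    1    2    3    4    5    6    7    8
r[n]    0    1    4    6    8   11   15   18   21

18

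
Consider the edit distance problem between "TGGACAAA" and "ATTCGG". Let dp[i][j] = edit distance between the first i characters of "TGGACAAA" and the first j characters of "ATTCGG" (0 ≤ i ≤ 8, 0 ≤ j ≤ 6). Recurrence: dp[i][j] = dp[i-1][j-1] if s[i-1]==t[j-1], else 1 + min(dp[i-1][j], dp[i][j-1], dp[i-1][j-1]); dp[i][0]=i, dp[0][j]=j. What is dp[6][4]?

   ''  A  T  T  C  G  G
''  0  1  2  3  4  5  6
 T  1  1  1  2  3  4  5
 G  2  2  2  2  3  3  4
 G  3  3  3  3  3  3  3
 A  4  3  4  4  4  4  4
 C  5  4  4  5  4  5  5
 A  6  5  5  5  5  5  6
 A  7  6  6  6  6  6  6
 A  8  7  7  7  7  7  7

5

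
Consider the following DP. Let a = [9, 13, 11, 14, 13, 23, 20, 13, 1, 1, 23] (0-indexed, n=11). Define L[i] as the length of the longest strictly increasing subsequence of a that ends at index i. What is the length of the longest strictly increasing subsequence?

   i    0    1    2    3    4    5    6    7    8    9   10
a[i]    9   13   11   14   13   23   20   13    1    1   23
L[i]    1    2    2    3    3    4    4    3    1    1    5

5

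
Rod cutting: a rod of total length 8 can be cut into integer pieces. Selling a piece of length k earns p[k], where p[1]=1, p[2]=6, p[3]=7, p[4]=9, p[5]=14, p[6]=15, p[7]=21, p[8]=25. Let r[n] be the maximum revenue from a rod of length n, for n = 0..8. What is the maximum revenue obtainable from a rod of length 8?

   n    0    1    2    3    4    5    6    7    8
r[n]    0    1    6    7   12   14   18   21   25

25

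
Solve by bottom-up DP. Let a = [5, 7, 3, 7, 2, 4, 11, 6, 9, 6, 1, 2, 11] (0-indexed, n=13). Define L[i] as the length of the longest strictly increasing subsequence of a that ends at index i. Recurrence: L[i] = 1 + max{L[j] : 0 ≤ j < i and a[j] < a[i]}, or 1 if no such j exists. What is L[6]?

3

   i    0    1    2    3    4    5    6    7    8    9   10   11   12
a[i]    5    7    3    7    2    4   11    6    9    6    1    2   11
L[i]    1    2    1    2    1    2    3    3    4    3    1    2    5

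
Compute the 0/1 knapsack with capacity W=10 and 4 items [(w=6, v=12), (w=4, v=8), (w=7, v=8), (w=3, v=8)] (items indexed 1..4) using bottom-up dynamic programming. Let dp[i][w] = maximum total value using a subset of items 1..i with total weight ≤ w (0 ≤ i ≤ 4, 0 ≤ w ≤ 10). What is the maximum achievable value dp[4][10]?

20

i\w   0   1   2   3   4   5   6   7   8   9  10
  0   0   0   0   0   0   0   0   0   0   0   0
  1   0   0   0   0   0   0  12  12  12  12  12
  2   0   0   0   0   8   8  12  12  12  12  20
  3   0   0   0   0   8   8  12  12  12  12  20
  4   0   0   0   8   8   8  12  16  16  20  20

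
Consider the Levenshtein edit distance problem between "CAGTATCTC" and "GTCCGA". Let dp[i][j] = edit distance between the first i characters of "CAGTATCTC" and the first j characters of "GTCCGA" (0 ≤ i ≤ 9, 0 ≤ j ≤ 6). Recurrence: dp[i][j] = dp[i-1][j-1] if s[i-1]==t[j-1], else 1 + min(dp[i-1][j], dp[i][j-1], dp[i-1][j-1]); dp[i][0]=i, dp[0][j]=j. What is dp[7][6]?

   ''  G  T  C  C  G  A
''  0  1  2  3  4  5  6
 C  1  1  2  2  3  4  5
 A  2  2  2  3  3  4  4
 G  3  2  3  3  4  3  4
 T  4  3  2  3  4  4  4
 A  5  4  3  3  4  5  4
 T  6  5  4  4  4  5  5
 C  7  6  5  4  4  5  6
 T  8  7  6  5  5  5  6
 C  9  8  7  6  5  6  6

6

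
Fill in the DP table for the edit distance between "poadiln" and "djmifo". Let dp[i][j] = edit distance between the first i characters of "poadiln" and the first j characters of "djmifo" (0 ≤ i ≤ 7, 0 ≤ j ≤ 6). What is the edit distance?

6

   ''  d  j  m  i  f  o
''  0  1  2  3  4  5  6
 p  1  1  2  3  4  5  6
 o  2  2  2  3  4  5  5
 a  3  3  3  3  4  5  6
 d  4  3  4  4  4  5  6
 i  5  4  4  5  4  5  6
 l  6  5  5  5  5  5  6
 n  7  6  6  6  6  6  6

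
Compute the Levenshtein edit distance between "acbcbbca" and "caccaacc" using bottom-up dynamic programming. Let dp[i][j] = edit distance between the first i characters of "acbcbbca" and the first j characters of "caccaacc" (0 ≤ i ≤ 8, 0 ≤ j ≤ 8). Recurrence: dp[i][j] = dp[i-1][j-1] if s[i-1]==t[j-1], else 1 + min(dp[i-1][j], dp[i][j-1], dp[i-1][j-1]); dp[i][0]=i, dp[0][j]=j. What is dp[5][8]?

5

   ''  c  a  c  c  a  a  c  c
''  0  1  2  3  4  5  6  7  8
 a  1  1  1  2  3  4  5  6  7
 c  2  1  2  1  2  3  4  5  6
 b  3  2  2  2  2  3  4  5  6
 c  4  3  3  2  2  3  4  4  5
 b  5  4  4  3  3  3  4  5  5
 b  6  5  5  4  4  4  4  5  6
 c  7  6  6  5  4  5  5  4  5
 a  8  7  6  6  5  4  5  5  5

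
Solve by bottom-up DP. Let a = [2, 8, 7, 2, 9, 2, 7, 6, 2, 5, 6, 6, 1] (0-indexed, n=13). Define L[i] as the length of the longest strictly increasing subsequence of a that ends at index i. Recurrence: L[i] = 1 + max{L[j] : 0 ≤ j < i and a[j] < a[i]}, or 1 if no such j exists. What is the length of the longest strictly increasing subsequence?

3

   i    0    1    2    3    4    5    6    7    8    9   10   11   12
a[i]    2    8    7    2    9    2    7    6    2    5    6    6    1
L[i]    1    2    2    1    3    1    2    2    1    2    3    3    1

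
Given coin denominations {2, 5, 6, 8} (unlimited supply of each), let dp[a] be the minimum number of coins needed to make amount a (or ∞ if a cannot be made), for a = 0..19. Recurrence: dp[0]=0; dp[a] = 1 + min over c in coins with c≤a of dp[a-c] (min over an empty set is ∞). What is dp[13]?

2

 a  0  1  2  3  4  5  6  7  8  9 10 11 12 13 14 15 16 17 18 19
dp  0  -  1  -  2  1  1  2  1  3  2  2  2  2  2  3  2  3  3  3
(- denotes ∞ / unreachable)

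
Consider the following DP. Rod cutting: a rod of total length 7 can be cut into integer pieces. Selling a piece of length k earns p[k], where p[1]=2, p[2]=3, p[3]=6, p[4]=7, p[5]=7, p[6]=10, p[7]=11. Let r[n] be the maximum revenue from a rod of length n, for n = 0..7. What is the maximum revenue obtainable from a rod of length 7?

14

   n    0    1    2    3    4    5    6    7
r[n]    0    2    4    6    8   10   12   14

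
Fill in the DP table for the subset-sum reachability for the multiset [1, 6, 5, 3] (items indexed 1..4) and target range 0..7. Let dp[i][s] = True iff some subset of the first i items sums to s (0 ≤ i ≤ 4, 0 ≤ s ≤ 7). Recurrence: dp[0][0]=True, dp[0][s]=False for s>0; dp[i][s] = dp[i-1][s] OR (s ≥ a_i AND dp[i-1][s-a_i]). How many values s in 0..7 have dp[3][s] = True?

i\s   0   1   2   3   4   5   6   7
  0   T   F   F   F   F   F   F   F
  1   T   T   F   F   F   F   F   F
  2   T   T   F   F   F   F   T   T
  3   T   T   F   F   F   T   T   T
  4   T   T   F   T   T   T   T   T

5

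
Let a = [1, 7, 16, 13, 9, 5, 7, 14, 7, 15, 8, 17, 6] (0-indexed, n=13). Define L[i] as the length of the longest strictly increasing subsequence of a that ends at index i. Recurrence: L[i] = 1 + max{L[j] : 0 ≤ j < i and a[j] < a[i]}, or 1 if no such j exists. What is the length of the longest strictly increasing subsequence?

6

   i    0    1    2    3    4    5    6    7    8    9   10   11   12
a[i]    1    7   16   13    9    5    7   14    7   15    8   17    6
L[i]    1    2    3    3    3    2    3    4    3    5    4    6    3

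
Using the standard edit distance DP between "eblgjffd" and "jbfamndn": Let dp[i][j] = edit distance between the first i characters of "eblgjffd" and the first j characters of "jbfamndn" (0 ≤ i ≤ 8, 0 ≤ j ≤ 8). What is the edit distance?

   ''  j  b  f  a  m  n  d  n
''  0  1  2  3  4  5  6  7  8
 e  1  1  2  3  4  5  6  7  8
 b  2  2  1  2  3  4  5  6  7
 l  3  3  2  2  3  4  5  6  7
 g  4  4  3  3  3  4  5  6  7
 j  5  4  4  4  4  4  5  6  7
 f  6  5  5  4  5  5  5  6  7
 f  7  6  6  5  5  6  6  6  7
 d  8  7  7  6  6  6  7  6  7

7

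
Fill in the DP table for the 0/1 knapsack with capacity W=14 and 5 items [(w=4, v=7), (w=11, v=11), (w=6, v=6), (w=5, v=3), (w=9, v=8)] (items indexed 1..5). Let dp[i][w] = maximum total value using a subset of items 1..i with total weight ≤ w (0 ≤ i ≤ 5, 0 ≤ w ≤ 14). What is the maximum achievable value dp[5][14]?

15

i\w   0   1   2   3   4   5   6   7   8   9  10  11  12  13  14
  0   0   0   0   0   0   0   0   0   0   0   0   0   0   0   0
  1   0   0   0   0   7   7   7   7   7   7   7   7   7   7   7
  2   0   0   0   0   7   7   7   7   7   7   7  11  11  11  11
  3   0   0   0   0   7   7   7   7   7   7  13  13  13  13  13
  4   0   0   0   0   7   7   7   7   7  10  13  13  13  13  13
  5   0   0   0   0   7   7   7   7   7  10  13  13  13  15  15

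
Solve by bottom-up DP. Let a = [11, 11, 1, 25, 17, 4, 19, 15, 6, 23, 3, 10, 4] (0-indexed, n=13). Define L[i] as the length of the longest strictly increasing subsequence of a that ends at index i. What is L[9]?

4

   i    0    1    2    3    4    5    6    7    8    9   10   11   12
a[i]   11   11    1   25   17    4   19   15    6   23    3   10    4
L[i]    1    1    1    2    2    2    3    3    3    4    2    4    3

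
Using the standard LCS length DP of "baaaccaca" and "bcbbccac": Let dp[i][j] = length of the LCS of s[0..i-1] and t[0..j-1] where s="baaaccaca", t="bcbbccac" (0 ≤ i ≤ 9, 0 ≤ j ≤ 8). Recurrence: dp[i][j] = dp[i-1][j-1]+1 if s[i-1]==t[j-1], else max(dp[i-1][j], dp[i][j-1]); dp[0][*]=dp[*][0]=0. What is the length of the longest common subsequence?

5

   ''  b  c  b  b  c  c  a  c
''  0  0  0  0  0  0  0  0  0
 b  0  1  1  1  1  1  1  1  1
 a  0  1  1  1  1  1  1  2  2
 a  0  1  1  1  1  1  1  2  2
 a  0  1  1  1  1  1  1  2  2
 c  0  1  2  2  2  2  2  2  3
 c  0  1  2  2  2  3  3  3  3
 a  0  1  2  2  2  3  3  4  4
 c  0  1  2  2  2  3  4  4  5
 a  0  1  2  2  2  3  4  5  5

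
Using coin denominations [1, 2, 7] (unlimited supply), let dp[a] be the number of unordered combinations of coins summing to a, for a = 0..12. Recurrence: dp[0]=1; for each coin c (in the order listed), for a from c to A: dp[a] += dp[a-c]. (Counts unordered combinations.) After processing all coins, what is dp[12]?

10

after  coin     0     1     2     3     4     5     6     7     8     9    10    11    12
          1     1     1     1     1     1     1     1     1     1     1     1     1     1
          2     1     1     2     2     3     3     4     4     5     5     6     6     7
          7     1     1     2     2     3     3     4     5     6     7     8     9    10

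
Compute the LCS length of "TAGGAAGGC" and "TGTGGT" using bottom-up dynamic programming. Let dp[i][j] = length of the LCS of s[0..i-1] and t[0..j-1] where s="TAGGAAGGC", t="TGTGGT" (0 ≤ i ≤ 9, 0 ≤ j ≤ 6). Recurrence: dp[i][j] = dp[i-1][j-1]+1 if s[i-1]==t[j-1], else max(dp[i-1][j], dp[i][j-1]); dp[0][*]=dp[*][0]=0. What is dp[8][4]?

   ''  T  G  T  G  G  T
''  0  0  0  0  0  0  0
 T  0  1  1  1  1  1  1
 A  0  1  1  1  1  1  1
 G  0  1  2  2  2  2  2
 G  0  1  2  2  3  3  3
 A  0  1  2  2  3  3  3
 A  0  1  2  2  3  3  3
 G  0  1  2  2  3  4  4
 G  0  1  2  2  3  4  4
 C  0  1  2  2  3  4  4

3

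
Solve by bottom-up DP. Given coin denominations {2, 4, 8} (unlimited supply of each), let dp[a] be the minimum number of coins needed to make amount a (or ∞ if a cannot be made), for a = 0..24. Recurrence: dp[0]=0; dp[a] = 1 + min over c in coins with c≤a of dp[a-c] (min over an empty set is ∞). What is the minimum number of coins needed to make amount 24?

 a  0  1  2  3  4  5  6  7  8  9 10 11 12 13 14 15 16 17 18 19 20 21 22 23 24
dp  0  -  1  -  1  -  2  -  1  -  2  -  2  -  3  -  2  -  3  -  3  -  4  -  3
(- denotes ∞ / unreachable)

3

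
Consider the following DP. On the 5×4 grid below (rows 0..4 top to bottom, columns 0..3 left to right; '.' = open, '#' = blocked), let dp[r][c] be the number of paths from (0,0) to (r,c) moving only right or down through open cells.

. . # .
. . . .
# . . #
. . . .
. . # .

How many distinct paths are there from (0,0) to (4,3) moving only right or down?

r\c   0   1   2   3
  0   1   1   0   0
  1   1   2   2   2
  2   0   2   4   0
  3   0   2   6   6
  4   0   2   0   6

6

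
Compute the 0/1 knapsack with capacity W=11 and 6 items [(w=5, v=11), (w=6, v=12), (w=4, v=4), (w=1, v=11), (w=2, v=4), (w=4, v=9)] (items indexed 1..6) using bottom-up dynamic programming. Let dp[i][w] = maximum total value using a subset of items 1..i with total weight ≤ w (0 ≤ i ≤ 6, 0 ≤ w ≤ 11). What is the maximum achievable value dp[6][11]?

32

i\w   0   1   2   3   4   5   6   7   8   9  10  11
  0   0   0   0   0   0   0   0   0   0   0   0   0
  1   0   0   0   0   0  11  11  11  11  11  11  11
  2   0   0   0   0   0  11  12  12  12  12  12  23
  3   0   0   0   0   4  11  12  12  12  15  16  23
  4   0  11  11  11  11  15  22  23  23  23  26  27
  5   0  11  11  15  15  15  22  23  26  27  27  27
  6   0  11  11  15  15  20  22  24  26  27  31  32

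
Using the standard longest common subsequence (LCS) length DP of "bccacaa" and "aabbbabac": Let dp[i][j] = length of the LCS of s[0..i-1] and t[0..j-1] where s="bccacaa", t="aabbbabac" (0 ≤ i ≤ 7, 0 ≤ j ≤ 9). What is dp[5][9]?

3

   ''  a  a  b  b  b  a  b  a  c
''  0  0  0  0  0  0  0  0  0  0
 b  0  0  0  1  1  1  1  1  1  1
 c  0  0  0  1  1  1  1  1  1  2
 c  0  0  0  1  1  1  1  1  1  2
 a  0  1  1  1  1  1  2  2  2  2
 c  0  1  1  1  1  1  2  2  2  3
 a  0  1  2  2  2  2  2  2  3  3
 a  0  1  2  2  2  2  3  3  3  3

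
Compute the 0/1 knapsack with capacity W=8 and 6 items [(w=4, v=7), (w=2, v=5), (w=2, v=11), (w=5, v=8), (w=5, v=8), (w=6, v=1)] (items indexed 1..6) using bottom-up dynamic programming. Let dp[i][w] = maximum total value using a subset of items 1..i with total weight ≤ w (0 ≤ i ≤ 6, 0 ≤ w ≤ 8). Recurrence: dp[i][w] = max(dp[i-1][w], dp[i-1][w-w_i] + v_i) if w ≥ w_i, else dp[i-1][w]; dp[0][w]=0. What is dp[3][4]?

i\w   0   1   2   3   4   5   6   7   8
  0   0   0   0   0   0   0   0   0   0
  1   0   0   0   0   7   7   7   7   7
  2   0   0   5   5   7   7  12  12  12
  3   0   0  11  11  16  16  18  18  23
  4   0   0  11  11  16  16  18  19  23
  5   0   0  11  11  16  16  18  19  23
  6   0   0  11  11  16  16  18  19  23

16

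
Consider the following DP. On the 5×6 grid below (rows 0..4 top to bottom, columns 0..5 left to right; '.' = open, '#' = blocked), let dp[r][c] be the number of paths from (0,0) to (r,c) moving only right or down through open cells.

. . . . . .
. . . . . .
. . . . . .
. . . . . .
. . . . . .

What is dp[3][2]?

10

r\c   0   1   2   3   4   5
  0   1   1   1   1   1   1
  1   1   2   3   4   5   6
  2   1   3   6  10  15  21
  3   1   4  10  20  35  56
  4   1   5  15  35  70 126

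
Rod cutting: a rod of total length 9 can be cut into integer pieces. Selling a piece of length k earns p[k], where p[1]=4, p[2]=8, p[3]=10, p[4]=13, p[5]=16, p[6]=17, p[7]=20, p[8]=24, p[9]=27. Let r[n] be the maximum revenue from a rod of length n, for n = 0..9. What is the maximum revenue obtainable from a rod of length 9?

   n    0    1    2    3    4    5    6    7    8    9
r[n]    0    4    8   12   16   20   24   28   32   36

36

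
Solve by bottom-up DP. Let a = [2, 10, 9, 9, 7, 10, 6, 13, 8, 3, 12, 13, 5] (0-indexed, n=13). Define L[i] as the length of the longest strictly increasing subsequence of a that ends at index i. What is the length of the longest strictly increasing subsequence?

   i    0    1    2    3    4    5    6    7    8    9   10   11   12
a[i]    2   10    9    9    7   10    6   13    8    3   12   13    5
L[i]    1    2    2    2    2    3    2    4    3    2    4    5    3

5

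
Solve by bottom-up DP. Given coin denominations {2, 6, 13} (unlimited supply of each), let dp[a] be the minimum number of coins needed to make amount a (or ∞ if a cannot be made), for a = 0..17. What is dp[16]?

 a  0  1  2  3  4  5  6  7  8  9 10 11 12 13 14 15 16 17
dp  0  -  1  -  2  -  1  -  2  -  3  -  2  1  3  2  4  3
(- denotes ∞ / unreachable)

4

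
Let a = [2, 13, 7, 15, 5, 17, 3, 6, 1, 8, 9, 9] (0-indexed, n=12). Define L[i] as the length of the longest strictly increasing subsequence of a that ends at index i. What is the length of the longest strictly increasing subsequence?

   i    0    1    2    3    4    5    6    7    8    9   10   11
a[i]    2   13    7   15    5   17    3    6    1    8    9    9
L[i]    1    2    2    3    2    4    2    3    1    4    5    5

5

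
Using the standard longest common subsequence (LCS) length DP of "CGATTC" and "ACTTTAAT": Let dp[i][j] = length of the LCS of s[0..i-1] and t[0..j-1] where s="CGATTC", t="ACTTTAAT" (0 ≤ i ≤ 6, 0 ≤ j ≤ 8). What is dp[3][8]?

   ''  A  C  T  T  T  A  A  T
''  0  0  0  0  0  0  0  0  0
 C  0  0  1  1  1  1  1  1  1
 G  0  0  1  1  1  1  1  1  1
 A  0  1  1  1  1  1  2  2  2
 T  0  1  1  2  2  2  2  2  3
 T  0  1  1  2  3  3  3  3  3
 C  0  1  2  2  3  3  3  3  3

2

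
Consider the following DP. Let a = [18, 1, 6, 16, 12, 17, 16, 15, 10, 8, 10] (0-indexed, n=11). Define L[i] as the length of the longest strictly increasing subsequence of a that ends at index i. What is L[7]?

   i    0    1    2    3    4    5    6    7    8    9   10
a[i]   18    1    6   16   12   17   16   15   10    8   10
L[i]    1    1    2    3    3    4    4    4    3    3    4

4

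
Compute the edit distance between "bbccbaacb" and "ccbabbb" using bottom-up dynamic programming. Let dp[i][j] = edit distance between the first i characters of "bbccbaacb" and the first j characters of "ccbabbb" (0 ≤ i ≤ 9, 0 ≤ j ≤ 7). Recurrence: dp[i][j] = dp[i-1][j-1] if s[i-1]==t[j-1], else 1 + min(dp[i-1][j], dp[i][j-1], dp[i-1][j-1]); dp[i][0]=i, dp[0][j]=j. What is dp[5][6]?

   ''  c  c  b  a  b  b  b
''  0  1  2  3  4  5  6  7
 b  1  1  2  2  3  4  5  6
 b  2  2  2  2  3  3  4  5
 c  3  2  2  3  3  4  4  5
 c  4  3  2  3  4  4  5  5
 b  5  4  3  2  3  4  4  5
 a  6  5  4  3  2  3  4  5
 a  7  6  5  4  3  3  4  5
 c  8  7  6  5  4  4  4  5
 b  9  8  7  6  5  4  4  4

4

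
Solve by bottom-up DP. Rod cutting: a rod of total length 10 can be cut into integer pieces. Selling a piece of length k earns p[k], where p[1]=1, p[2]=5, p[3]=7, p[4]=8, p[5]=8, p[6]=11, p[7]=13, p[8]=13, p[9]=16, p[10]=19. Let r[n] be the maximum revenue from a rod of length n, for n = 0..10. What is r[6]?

15

   n    0    1    2    3    4    5    6    7    8    9   10
r[n]    0    1    5    7   10   12   15   17   20   22   25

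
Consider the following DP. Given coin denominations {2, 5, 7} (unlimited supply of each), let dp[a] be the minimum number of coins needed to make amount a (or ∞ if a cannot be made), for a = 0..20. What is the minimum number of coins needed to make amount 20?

 a  0  1  2  3  4  5  6  7  8  9 10 11 12 13 14 15 16 17 18 19 20
dp  0  -  1  -  2  1  3  1  4  2  2  3  2  4  2  3  3  3  4  3  4
(- denotes ∞ / unreachable)

4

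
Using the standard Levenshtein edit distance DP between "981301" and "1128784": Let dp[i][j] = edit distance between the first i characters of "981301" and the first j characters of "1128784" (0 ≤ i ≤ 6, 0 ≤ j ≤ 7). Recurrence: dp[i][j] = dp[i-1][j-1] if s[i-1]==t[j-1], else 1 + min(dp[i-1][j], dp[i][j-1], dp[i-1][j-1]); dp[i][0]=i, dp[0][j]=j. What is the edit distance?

7

   ''  1  1  2  8  7  8  4
''  0  1  2  3  4  5  6  7
 9  1  1  2  3  4  5  6  7
 8  2  2  2  3  3  4  5  6
 1  3  2  2  3  4  4  5  6
 3  4  3  3  3  4  5  5  6
 0  5  4  4  4  4  5  6  6
 1  6  5  4  5  5  5  6  7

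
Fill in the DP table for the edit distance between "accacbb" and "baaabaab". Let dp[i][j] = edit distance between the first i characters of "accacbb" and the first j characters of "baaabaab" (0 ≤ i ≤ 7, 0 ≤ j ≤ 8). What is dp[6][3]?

5

   ''  b  a  a  a  b  a  a  b
''  0  1  2  3  4  5  6  7  8
 a  1  1  1  2  3  4  5  6  7
 c  2  2  2  2  3  4  5  6  7
 c  3  3  3  3  3  4  5  6  7
 a  4  4  3  3  3  4  4  5  6
 c  5  5  4  4  4  4  5  5  6
 b  6  5  5  5  5  4  5  6  5
 b  7  6  6  6  6  5  5  6  6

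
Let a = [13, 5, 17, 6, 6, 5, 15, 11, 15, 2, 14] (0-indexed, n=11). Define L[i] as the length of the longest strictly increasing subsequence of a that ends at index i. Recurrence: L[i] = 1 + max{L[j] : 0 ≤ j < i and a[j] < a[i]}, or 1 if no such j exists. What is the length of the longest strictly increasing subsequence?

   i    0    1    2    3    4    5    6    7    8    9   10
a[i]   13    5   17    6    6    5   15   11   15    2   14
L[i]    1    1    2    2    2    1    3    3    4    1    4

4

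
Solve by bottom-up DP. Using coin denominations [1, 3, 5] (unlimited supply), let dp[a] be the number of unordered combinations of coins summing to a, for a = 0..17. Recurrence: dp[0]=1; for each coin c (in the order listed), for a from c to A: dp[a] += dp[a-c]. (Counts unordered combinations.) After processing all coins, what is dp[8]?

5

after  coin     0     1     2     3     4     5     6     7     8     9    10    11    12    13    14    15    16    17
          1     1     1     1     1     1     1     1     1     1     1     1     1     1     1     1     1     1     1
          3     1     1     1     2     2     2     3     3     3     4     4     4     5     5     5     6     6     6
          5     1     1     1     2     2     3     4     4     5     6     7     8     9    10    11    13    14    15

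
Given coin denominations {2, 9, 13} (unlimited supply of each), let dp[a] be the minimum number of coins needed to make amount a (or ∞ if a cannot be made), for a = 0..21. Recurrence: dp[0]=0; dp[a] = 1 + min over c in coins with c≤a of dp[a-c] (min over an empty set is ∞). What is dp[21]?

 a  0  1  2  3  4  5  6  7  8  9 10 11 12 13 14 15 16 17 18 19 20 21
dp  0  -  1  -  2  -  3  -  4  1  5  2  6  1  7  2  8  3  2  4  3  5
(- denotes ∞ / unreachable)

5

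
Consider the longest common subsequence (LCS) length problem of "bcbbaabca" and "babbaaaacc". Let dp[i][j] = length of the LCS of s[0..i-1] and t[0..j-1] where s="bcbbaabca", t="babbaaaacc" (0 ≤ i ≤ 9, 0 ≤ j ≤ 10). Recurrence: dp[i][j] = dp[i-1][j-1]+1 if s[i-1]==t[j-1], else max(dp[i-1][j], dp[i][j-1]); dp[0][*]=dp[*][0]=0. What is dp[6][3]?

   ''  b  a  b  b  a  a  a  a  c  c
''  0  0  0  0  0  0  0  0  0  0  0
 b  0  1  1  1  1  1  1  1  1  1  1
 c  0  1  1  1  1  1  1  1  1  2  2
 b  0  1  1  2  2  2  2  2  2  2  2
 b  0  1  1  2  3  3  3  3  3  3  3
 a  0  1  2  2  3  4  4  4  4  4  4
 a  0  1  2  2  3  4  5  5  5  5  5
 b  0  1  2  3  3  4  5  5  5  5  5
 c  0  1  2  3  3  4  5  5  5  6  6
 a  0  1  2  3  3  4  5  6  6  6  6

2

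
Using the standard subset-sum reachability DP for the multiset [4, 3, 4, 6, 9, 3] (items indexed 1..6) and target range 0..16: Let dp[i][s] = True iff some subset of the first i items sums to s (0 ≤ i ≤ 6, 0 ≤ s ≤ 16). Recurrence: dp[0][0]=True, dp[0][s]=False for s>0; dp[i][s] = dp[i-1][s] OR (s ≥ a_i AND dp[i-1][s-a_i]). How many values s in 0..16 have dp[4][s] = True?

i\s   0   1   2   3   4   5   6   7   8   9  10  11  12  13  14  15  16
  0   T   F   F   F   F   F   F   F   F   F   F   F   F   F   F   F   F
  1   T   F   F   F   T   F   F   F   F   F   F   F   F   F   F   F   F
  2   T   F   F   T   T   F   F   T   F   F   F   F   F   F   F   F   F
  3   T   F   F   T   T   F   F   T   T   F   F   T   F   F   F   F   F
  4   T   F   F   T   T   F   T   T   T   T   T   T   F   T   T   F   F
  5   T   F   F   T   T   F   T   T   T   T   T   T   T   T   T   T   T
  6   T   F   F   T   T   F   T   T   T   T   T   T   T   T   T   T   T

11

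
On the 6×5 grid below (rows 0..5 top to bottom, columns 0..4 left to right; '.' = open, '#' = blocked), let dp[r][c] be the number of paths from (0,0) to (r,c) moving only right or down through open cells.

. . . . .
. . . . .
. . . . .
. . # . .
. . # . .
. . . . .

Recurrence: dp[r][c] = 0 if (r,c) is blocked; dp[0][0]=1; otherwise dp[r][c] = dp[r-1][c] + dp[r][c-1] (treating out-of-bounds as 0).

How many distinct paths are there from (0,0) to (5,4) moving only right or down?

51

r\c   0   1   2   3   4
  0   1   1   1   1   1
  1   1   2   3   4   5
  2   1   3   6  10  15
  3   1   4   0  10  25
  4   1   5   0  10  35
  5   1   6   6  16  51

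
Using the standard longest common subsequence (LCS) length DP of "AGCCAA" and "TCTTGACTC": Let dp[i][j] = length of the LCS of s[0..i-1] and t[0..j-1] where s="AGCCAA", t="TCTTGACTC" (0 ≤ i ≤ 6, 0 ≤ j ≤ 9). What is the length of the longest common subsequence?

3

   ''  T  C  T  T  G  A  C  T  C
''  0  0  0  0  0  0  0  0  0  0
 A  0  0  0  0  0  0  1  1  1  1
 G  0  0  0  0  0  1  1  1  1  1
 C  0  0  1  1  1  1  1  2  2  2
 C  0  0  1  1  1  1  1  2  2  3
 A  0  0  1  1  1  1  2  2  2  3
 A  0  0  1  1  1  1  2  2  2  3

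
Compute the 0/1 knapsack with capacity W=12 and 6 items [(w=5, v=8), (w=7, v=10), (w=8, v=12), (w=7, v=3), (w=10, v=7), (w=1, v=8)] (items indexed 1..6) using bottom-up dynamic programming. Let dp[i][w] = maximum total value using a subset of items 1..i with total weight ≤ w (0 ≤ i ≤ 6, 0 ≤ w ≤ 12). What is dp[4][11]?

12

i\w   0   1   2   3   4   5   6   7   8   9  10  11  12
  0   0   0   0   0   0   0   0   0   0   0   0   0   0
  1   0   0   0   0   0   8   8   8   8   8   8   8   8
  2   0   0   0   0   0   8   8  10  10  10  10  10  18
  3   0   0   0   0   0   8   8  10  12  12  12  12  18
  4   0   0   0   0   0   8   8  10  12  12  12  12  18
  5   0   0   0   0   0   8   8  10  12  12  12  12  18
  6   0   8   8   8   8   8  16  16  18  20  20  20  20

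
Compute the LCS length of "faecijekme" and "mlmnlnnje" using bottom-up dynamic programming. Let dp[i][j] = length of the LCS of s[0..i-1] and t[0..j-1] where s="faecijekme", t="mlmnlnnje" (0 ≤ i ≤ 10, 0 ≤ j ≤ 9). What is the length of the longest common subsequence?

2

   ''  m  l  m  n  l  n  n  j  e
''  0  0  0  0  0  0  0  0  0  0
 f  0  0  0  0  0  0  0  0  0  0
 a  0  0  0  0  0  0  0  0  0  0
 e  0  0  0  0  0  0  0  0  0  1
 c  0  0  0  0  0  0  0  0  0  1
 i  0  0  0  0  0  0  0  0  0  1
 j  0  0  0  0  0  0  0  0  1  1
 e  0  0  0  0  0  0  0  0  1  2
 k  0  0  0  0  0  0  0  0  1  2
 m  0  1  1  1  1  1  1  1  1  2
 e  0  1  1  1  1  1  1  1  1  2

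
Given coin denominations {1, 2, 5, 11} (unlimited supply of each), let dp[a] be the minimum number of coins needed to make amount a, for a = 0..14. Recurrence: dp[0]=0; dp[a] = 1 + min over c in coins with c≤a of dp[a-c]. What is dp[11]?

1

 a  0  1  2  3  4  5  6  7  8  9 10 11 12 13 14
dp  0  1  1  2  2  1  2  2  3  3  2  1  2  2  3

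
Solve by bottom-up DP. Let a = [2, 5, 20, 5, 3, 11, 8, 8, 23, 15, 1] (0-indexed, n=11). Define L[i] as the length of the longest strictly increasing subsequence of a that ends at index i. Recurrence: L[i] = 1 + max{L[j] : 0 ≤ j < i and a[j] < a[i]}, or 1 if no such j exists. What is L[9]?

   i    0    1    2    3    4    5    6    7    8    9   10
a[i]    2    5   20    5    3   11    8    8   23   15    1
L[i]    1    2    3    2    2    3    3    3    4    4    1

4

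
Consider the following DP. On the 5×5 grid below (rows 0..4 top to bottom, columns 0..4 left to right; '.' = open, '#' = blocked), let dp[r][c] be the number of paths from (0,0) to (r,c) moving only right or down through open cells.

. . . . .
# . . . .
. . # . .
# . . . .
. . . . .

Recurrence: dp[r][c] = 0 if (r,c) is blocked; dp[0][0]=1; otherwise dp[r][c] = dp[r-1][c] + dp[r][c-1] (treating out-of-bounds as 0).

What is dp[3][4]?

r\c   0   1   2   3   4
  0   1   1   1   1   1
  1   0   1   2   3   4
  2   0   1   0   3   7
  3   0   1   1   4  11
  4   0   1   2   6  17

11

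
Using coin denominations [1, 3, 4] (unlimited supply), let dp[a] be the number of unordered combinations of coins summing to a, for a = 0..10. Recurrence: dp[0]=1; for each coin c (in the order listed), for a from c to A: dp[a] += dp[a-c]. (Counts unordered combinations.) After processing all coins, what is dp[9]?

after  coin     0     1     2     3     4     5     6     7     8     9    10
          1     1     1     1     1     1     1     1     1     1     1     1
          3     1     1     1     2     2     2     3     3     3     4     4
          4     1     1     1     2     3     3     4     5     6     7     8

7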